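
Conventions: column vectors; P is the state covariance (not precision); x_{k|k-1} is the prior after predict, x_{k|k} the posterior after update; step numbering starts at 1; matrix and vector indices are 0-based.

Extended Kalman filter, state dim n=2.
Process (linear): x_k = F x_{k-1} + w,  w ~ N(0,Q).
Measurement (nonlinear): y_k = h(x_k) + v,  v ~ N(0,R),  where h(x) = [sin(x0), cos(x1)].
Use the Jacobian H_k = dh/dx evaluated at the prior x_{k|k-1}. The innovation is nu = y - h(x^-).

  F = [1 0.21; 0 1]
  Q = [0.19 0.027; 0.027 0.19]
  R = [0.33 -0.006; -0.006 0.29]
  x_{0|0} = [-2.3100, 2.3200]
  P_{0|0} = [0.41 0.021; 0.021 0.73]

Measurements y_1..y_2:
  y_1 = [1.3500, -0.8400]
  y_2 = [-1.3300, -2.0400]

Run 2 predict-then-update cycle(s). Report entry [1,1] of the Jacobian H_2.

step 1: x^-=[-1.8228, 2.3200]  P^-=[0.6410 0.2013; 0.2013 0.9200]  H_jac=[-0.2493 0.0000; 0.0000 -0.7322]  S=[0.3699 0.0308; 0.0308 0.7833]  K=[-0.4179 -0.1718; -0.0644 -0.8575]  nu=[2.3184, -0.1589]  x^+=[-2.7643, 2.3070]  P^+=[0.5489 0.0646; 0.0646 0.3391]
step 2: x^-=[-2.2798, 2.3070]  P^-=[0.7810 0.1628; 0.1628 0.5291]  H_jac=[-0.6511 0.0000; 0.0000 -0.7410]  S=[0.6611 0.0726; 0.0726 0.5805]  K=[-0.7568 -0.1132; -0.0874 -0.6644]  nu=[-0.5710, -1.3685]  x^+=[-1.6927, 3.2662]  P^+=[0.3825 0.0382; 0.0382 0.2593]

H_jac[1,1] = -0.7410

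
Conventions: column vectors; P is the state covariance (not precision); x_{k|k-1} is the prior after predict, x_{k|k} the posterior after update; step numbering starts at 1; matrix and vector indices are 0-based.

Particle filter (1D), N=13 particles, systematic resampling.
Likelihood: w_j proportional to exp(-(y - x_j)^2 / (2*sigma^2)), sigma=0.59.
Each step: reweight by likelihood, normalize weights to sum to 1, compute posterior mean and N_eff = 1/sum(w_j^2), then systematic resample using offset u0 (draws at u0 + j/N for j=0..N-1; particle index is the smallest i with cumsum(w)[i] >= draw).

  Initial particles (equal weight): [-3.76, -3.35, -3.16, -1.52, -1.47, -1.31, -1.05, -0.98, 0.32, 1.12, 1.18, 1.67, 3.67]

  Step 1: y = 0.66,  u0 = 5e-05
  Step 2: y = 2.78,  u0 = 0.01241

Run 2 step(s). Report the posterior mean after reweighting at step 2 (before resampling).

post_mean = 1.4222

step 1: w=[0.0000, 0.0000, 0.0000, 0.0004, 0.0006, 0.0015, 0.0059, 0.0083, 0.3339, 0.2909, 0.2674, 0.0911, 0.0000]  mean=0.8825  Neff=3.6227  idx=[3, 8, 8, 8, 8, 9, 9, 9, 9, 10, 10, 10, 11]
step 2: w=[0.0000, 0.0005, 0.0005, 0.0005, 0.0005, 0.0591, 0.0591, 0.0591, 0.0591, 0.0782, 0.0782, 0.0782, 0.5269]  mean=1.4222  Neff=3.2260  idx=[5, 6, 7, 9, 10, 11, 12, 12, 12, 12, 12, 12, 12]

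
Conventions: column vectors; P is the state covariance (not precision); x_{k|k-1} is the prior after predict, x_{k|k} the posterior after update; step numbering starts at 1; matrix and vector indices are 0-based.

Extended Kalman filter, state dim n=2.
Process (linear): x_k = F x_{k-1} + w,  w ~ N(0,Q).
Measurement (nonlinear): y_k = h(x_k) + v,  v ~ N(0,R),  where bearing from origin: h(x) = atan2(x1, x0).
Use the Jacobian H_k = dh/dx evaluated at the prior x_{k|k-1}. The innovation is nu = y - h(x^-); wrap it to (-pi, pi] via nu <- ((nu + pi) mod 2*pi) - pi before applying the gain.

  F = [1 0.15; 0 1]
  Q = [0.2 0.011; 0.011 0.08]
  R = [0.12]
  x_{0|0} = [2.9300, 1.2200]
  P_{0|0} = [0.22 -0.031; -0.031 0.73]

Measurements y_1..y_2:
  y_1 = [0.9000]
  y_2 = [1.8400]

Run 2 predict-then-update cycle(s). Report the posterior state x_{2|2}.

x_post = [2.9990, 2.8887]

step 1: x^-=[3.1130, 1.2200]  P^-=[0.4271 0.0895; 0.0895 0.8100]  H_jac=[-0.1091 0.2785]  S=[0.1825]  K=[-0.1189; 1.1827]  nu=[0.5265]  x^+=[3.0504, 1.8427]  P^+=[0.4245 0.1152; 0.1152 0.5548]
step 2: x^-=[3.3268, 1.8427]  P^-=[0.6716 0.2094; 0.2094 0.6348]  H_jac=[-0.1274 0.2300]  S=[0.1522]  K=[-0.2457; 0.7840]  nu=[1.3342]  x^+=[2.9990, 2.8887]  P^+=[0.6624 0.2387; 0.2387 0.5412]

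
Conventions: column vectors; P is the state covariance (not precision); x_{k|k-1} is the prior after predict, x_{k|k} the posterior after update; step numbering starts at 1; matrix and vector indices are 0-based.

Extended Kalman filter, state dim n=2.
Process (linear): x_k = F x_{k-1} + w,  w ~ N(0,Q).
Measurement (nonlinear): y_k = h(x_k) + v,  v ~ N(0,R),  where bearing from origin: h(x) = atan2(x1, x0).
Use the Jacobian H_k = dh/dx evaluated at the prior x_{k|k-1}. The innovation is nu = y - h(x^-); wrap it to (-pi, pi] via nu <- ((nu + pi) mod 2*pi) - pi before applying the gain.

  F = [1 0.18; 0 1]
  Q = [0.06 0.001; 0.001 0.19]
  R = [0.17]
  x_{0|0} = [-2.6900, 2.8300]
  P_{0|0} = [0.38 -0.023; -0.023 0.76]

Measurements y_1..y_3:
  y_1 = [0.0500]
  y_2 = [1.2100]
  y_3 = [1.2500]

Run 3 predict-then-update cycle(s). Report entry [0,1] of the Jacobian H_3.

step 1: x^-=[-2.1806, 2.8300]  P^-=[0.4563 0.1148; 0.1148 0.9500]  H_jac=[-0.2217 -0.1708]  S=[0.2289]  K=[-0.5278; -0.8204]  nu=[-2.1773]  x^+=[-1.0314, 4.6162]  P^+=[0.3926 0.0157; 0.0157 0.7960]
step 2: x^-=[-0.2005, 4.6162]  P^-=[0.4840 0.1600; 0.1600 0.9860]  H_jac=[-0.2162 -0.0094]  S=[0.1934]  K=[-0.5490; -0.2268]  nu=[-0.4042]  x^+=[0.0214, 4.7079]  P^+=[0.4257 0.1359; 0.1359 0.9760]
step 3: x^-=[0.8688, 4.7079]  P^-=[0.5663 0.3126; 0.3126 1.1660]  H_jac=[-0.2054 0.0379]  S=[0.1907]  K=[-0.5478; -0.1049]  nu=[-0.1383]  x^+=[0.9446, 4.7224]  P^+=[0.5091 0.3016; 0.3016 1.1639]

H_jac[0,1] = 0.0379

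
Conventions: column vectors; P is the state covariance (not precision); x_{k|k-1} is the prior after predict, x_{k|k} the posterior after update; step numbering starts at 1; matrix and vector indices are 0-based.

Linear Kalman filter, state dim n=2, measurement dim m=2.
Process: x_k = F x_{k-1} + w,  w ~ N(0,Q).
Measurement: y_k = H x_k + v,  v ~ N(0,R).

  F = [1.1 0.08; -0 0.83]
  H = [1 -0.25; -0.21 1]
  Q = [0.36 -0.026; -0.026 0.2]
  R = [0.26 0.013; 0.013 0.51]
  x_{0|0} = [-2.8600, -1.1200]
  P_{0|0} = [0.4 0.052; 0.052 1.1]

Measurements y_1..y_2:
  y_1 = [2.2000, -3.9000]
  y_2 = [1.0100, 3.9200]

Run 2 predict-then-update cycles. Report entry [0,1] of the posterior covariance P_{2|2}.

step 1: x^-=[-3.2356, -0.9296]  P^-=[0.8602 0.0945; 0.0945 0.9578]  S=[1.1328 -0.3076; -0.3076 1.4660]  K=[0.7662 0.1020; 0.0486 0.6500]  nu=[5.2032, -3.6499]  x^+=[0.3787, -3.0493]  P^+=[0.2280 0.1099; 0.1099 0.3552]
step 2: x^-=[0.1726, -2.5309]  P^-=[0.6575 0.0979; 0.0979 0.4447]  S=[0.8963 -0.1332; -0.1332 0.9426]  K=[0.7149 0.0584; 0.0532 0.4575]  nu=[0.2046, 6.4871]  x^+=[0.6979, 0.4478]  P^+=[0.2073 0.0826; 0.0826 0.2514]

P_post[0,1] = 0.0826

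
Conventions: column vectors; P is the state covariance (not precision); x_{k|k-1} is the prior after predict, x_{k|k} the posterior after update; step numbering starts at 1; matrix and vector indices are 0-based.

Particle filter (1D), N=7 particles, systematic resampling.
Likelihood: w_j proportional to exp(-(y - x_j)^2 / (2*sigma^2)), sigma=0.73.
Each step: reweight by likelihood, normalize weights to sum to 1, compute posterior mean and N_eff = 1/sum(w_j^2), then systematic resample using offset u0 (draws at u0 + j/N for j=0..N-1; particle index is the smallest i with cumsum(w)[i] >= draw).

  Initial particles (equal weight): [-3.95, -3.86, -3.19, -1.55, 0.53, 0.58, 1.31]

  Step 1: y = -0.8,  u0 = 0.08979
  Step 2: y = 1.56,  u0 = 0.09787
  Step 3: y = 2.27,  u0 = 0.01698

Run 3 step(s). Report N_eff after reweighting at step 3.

N_eff = 6.9551

step 1: w=[0.0001, 0.0002, 0.0049, 0.6095, 0.1965, 0.1730, 0.0158]  mean=-0.7359  Neff=2.2711  idx=[3, 3, 3, 3, 4, 4, 5]
step 2: w=[0.0001, 0.0001, 0.0001, 0.0001, 0.3226, 0.3226, 0.3545]  mean=0.5469  Neff=2.9963  idx=[4, 4, 5, 5, 6, 6, 6]
step 3: w=[0.1329, 0.1329, 0.1329, 0.1329, 0.1561, 0.1561, 0.1561]  mean=0.5534  Neff=6.9551  idx=[0, 1, 2, 3, 4, 5, 6]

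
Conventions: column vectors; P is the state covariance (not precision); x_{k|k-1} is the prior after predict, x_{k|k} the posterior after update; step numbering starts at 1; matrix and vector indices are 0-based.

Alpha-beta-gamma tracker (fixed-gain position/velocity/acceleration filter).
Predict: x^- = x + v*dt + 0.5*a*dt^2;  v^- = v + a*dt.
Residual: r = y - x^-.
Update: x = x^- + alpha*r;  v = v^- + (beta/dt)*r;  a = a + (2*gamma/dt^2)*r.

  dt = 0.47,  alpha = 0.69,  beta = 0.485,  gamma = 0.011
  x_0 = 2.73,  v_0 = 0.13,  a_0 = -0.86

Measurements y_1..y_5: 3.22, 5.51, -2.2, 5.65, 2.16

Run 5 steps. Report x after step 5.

x_post = 2.6892

step 1: x_pred=2.6961  r=0.5239  x^+=3.0576  v^+=0.2664  a^+=-0.8078
step 2: x_pred=3.0936  r=2.4164  x^+=4.7609  v^+=2.3803  a^+=-0.5672
step 3: x_pred=5.8170  r=-8.0170  x^+=0.2853  v^+=-6.1592  a^+=-1.3656
step 4: x_pred=-2.7604  r=8.4104  x^+=3.0428  v^+=1.8778  a^+=-0.5280
step 5: x_pred=3.8670  r=-1.7070  x^+=2.6892  v^+=-0.1319  a^+=-0.6980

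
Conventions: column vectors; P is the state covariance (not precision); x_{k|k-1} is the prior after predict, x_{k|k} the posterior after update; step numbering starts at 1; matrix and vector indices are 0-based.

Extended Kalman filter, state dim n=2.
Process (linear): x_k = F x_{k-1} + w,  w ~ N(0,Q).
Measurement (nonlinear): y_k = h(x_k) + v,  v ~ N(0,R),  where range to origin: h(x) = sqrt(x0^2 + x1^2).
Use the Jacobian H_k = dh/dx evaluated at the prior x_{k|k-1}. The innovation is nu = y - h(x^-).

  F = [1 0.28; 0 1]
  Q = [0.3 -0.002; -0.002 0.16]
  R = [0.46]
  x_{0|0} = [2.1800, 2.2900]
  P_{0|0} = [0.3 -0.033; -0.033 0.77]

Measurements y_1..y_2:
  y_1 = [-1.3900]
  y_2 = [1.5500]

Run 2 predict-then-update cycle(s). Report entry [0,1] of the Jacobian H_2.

H_jac[0,1] = -0.5340

step 1: x^-=[2.8212, 2.2900]  P^-=[0.6419 0.1806; 0.1806 0.9300]  H_jac=[0.7764 0.6302]  S=[1.3931]  K=[0.4395; 0.5214]  nu=[-5.0236]  x^+=[0.6135, -0.3293]  P^+=[0.3729 -0.1386; -0.1386 0.5513]
step 2: x^-=[0.5213, -0.3293]  P^-=[0.6385 0.0138; 0.0138 0.7113]  H_jac=[0.8455 -0.5340]  S=[1.1068]  K=[0.4811; -0.3327]  nu=[0.9334]  x^+=[0.9704, -0.6398]  P^+=[0.3823 0.1909; 0.1909 0.5888]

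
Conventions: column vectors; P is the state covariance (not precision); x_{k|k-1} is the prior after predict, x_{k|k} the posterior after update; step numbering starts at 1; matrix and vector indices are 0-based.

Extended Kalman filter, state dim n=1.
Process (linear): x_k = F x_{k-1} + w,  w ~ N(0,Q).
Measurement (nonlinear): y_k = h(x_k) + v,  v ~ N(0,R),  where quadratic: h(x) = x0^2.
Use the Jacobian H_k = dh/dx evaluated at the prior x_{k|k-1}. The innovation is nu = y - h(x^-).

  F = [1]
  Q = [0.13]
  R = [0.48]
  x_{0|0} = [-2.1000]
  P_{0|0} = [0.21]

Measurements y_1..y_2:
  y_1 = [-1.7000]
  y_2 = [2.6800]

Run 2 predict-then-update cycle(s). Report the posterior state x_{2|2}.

x_post = [-1.3466]

step 1: x^-=[-2.1000]  P^-=[0.3400]  H_jac=[-4.2000]  S=[6.4776]  K=[-0.2205]  nu=[-6.1100]  x^+=[-0.7530]  P^+=[0.0252]
step 2: x^-=[-0.7530]  P^-=[0.1552]  H_jac=[-1.5061]  S=[0.8320]  K=[-0.2809]  nu=[2.1129]  x^+=[-1.3466]  P^+=[0.0895]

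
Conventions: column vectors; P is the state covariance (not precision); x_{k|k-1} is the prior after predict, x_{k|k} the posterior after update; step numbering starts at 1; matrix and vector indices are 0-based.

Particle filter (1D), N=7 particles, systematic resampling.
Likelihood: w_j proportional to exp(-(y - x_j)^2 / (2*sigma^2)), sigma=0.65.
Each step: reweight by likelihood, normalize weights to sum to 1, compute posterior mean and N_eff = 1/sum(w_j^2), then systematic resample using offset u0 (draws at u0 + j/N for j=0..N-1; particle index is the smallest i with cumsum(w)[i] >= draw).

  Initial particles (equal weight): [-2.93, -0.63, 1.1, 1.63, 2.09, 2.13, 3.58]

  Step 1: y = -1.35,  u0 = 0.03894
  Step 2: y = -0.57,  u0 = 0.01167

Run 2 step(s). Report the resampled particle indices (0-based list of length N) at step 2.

resampled_idx = [1, 1, 2, 3, 4, 5, 6]

step 1: w=[0.0877, 0.9109, 0.0014, 0.0000, 0.0000, 0.0000, 0.0000]  mean=-0.8291  Neff=1.1941  idx=[0, 1, 1, 1, 1, 1, 1]
step 2: w=[0.0002, 0.1666, 0.1666, 0.1666, 0.1666, 0.1666, 0.1666]  mean=-0.6305  Neff=6.0028  idx=[1, 1, 2, 3, 4, 5, 6]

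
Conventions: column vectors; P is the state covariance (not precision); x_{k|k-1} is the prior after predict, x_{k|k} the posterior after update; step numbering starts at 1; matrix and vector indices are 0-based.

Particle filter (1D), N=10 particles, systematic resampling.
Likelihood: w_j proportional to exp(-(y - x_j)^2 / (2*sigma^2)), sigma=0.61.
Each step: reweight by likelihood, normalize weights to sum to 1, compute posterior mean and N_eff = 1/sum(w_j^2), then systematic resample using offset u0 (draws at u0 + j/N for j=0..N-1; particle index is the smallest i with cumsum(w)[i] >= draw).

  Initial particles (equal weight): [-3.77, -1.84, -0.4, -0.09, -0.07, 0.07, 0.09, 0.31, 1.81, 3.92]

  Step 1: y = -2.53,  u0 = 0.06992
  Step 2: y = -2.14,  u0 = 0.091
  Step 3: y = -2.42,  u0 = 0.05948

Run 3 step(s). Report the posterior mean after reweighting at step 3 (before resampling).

post_mean = -1.8400

step 1: w=[0.1927, 0.8025, 0.0034, 0.0005, 0.0004, 0.0002, 0.0002, 0.0000, 0.0000, 0.0000]  mean=-2.2047  Neff=1.4680  idx=[0, 0, 1, 1, 1, 1, 1, 1, 1, 1]
step 2: w=[0.0039, 0.0039, 0.1240, 0.1240, 0.1240, 0.1240, 0.1240, 0.1240, 0.1240, 0.1240]  mean=-1.8552  Neff=8.1255  idx=[2, 3, 4, 5, 5, 6, 7, 8, 9, 9]
step 3: w=[0.1000, 0.1000, 0.1000, 0.1000, 0.1000, 0.1000, 0.1000, 0.1000, 0.1000, 0.1000]  mean=-1.8400  Neff=10.0000  idx=[0, 1, 2, 3, 4, 5, 6, 7, 8, 9]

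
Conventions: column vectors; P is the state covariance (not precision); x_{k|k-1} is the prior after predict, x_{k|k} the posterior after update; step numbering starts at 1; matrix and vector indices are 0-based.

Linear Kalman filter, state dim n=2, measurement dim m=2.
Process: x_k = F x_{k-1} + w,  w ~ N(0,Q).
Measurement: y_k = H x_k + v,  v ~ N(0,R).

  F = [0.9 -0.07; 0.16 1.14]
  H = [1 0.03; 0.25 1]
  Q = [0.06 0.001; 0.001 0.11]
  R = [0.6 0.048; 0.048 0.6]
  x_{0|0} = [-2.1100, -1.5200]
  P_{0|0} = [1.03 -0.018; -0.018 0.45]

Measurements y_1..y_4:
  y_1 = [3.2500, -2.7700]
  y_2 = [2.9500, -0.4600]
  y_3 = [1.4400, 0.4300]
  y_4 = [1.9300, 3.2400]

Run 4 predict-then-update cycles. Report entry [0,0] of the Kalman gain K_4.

K[0,0] = 0.2514

step 1: x^-=[-1.7926, -2.0704]  P^-=[0.8988 0.0951; 0.0951 0.7146]  S=[1.5051 0.3900; 0.3900 1.4184]  K=[0.5821 0.0655; -0.0618 0.5376]  nu=[5.1047, -0.2515]  x^+=[1.1623, -2.5213]  P^+=[0.3530 -0.0210; -0.0210 0.3249]
step 2: x^-=[1.2226, -2.6883]  P^-=[0.3502 0.0046; 0.0046 0.5335]  S=[0.9509 0.1561; 0.1561 1.1577]  K=[0.3634 0.0305; -0.0554 0.4693]  nu=[1.8081, 1.9226]  x^+=[1.9383, -1.8862]  P^+=[0.2201 -0.0192; -0.0192 0.2837]
step 3: x^-=[1.8765, -1.8401]  P^-=[0.2421 -0.0095; -0.0095 0.4774]  S=[0.8419 0.1133; 0.1133 1.0878]  K=[0.2849 0.0172; -0.0538 0.4423]  nu=[-0.3813, 1.8010]  x^+=[1.7990, -1.0231]  P^+=[0.1723 -0.0191; -0.0191 0.2675]
step 4: x^-=[1.6907, -0.8785]  P^-=[0.2033 -0.0149; -0.0149 0.4552]  S=[0.8028 0.0975; 0.0975 1.0604]  K=[0.2514 0.0108; -0.0538 0.4307]  nu=[0.2657, 3.6958]  x^+=[1.7973, 0.6989]  P^+=[0.1519 -0.0194; -0.0194 0.2607]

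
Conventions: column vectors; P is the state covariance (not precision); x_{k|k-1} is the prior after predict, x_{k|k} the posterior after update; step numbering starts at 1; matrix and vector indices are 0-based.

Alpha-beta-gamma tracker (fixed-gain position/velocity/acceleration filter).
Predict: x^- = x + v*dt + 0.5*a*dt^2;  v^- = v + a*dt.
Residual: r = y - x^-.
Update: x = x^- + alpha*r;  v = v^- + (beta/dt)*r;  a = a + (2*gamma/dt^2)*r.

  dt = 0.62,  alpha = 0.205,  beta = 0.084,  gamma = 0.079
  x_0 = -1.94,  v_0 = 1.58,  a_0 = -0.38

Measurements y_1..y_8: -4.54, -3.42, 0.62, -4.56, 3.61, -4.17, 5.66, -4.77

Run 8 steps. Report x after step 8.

x_post = -1.2265

step 1: x_pred=-1.0334  r=-3.5066  x^+=-1.7523  v^+=0.8693  a^+=-1.8213
step 2: x_pred=-1.5634  r=-1.8566  x^+=-1.9440  v^+=-0.5114  a^+=-2.5844
step 3: x_pred=-2.7578  r=3.3778  x^+=-2.0653  v^+=-1.6562  a^+=-1.1961
step 4: x_pred=-3.3220  r=-1.2380  x^+=-3.5758  v^+=-2.5654  a^+=-1.7049
step 5: x_pred=-5.4941  r=9.1041  x^+=-3.6277  v^+=-2.3890  a^+=2.0371
step 6: x_pred=-4.7174  r=0.5474  x^+=-4.6052  v^+=-1.0518  a^+=2.2621
step 7: x_pred=-4.8225  r=10.4825  x^+=-2.6736  v^+=1.7709  a^+=6.5708
step 8: x_pred=-0.3127  r=-4.4573  x^+=-1.2265  v^+=5.2409  a^+=4.7387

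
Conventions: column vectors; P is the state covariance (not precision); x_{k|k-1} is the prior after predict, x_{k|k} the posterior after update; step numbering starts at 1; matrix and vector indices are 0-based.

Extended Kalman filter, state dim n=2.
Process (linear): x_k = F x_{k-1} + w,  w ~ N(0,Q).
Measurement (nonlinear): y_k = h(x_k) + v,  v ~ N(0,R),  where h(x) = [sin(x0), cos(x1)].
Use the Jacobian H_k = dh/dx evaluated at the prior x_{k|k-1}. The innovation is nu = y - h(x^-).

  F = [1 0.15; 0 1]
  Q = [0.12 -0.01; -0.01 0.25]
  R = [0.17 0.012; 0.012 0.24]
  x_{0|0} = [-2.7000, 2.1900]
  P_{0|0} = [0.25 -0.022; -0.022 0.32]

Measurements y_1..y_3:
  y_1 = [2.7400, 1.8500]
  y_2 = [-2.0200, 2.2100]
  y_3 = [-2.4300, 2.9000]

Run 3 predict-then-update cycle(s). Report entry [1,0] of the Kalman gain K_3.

step 1: x^-=[-2.3715, 2.1900]  P^-=[0.3706 0.0160; 0.0160 0.5700]  H_jac=[-0.7178 0.0000; 0.0000 -0.8143]  S=[0.3610 0.0214; 0.0214 0.6180]  K=[-0.7373 0.0044; 0.0126 -0.7515]  nu=[3.4362, 2.4304]  x^+=[-4.8942, 0.4069]  P^+=[0.1745 0.0096; 0.0096 0.2213]
step 2: x^-=[-4.8331, 0.4069]  P^-=[0.3024 0.0328; 0.0328 0.4713]  H_jac=[0.1205 0.0000; 0.0000 -0.3958]  S=[0.1744 0.0104; 0.0104 0.3138]  K=[0.2118 -0.0484; 0.0583 -0.5963]  nu=[-3.0127, 1.2917]  x^+=[-5.5336, -0.5390]  P^+=[0.2940 0.0229; 0.0229 0.3598]
step 3: x^-=[-5.6145, -0.5390]  P^-=[0.4290 0.0669; 0.0669 0.6098]  H_jac=[0.7846 0.0000; 0.0000 0.5133]  S=[0.4341 0.0389; 0.0389 0.4007]  K=[0.7745 0.0104; 0.0513 0.7763]  nu=[-3.0500, 2.0418]  x^+=[-7.9553, 0.8896]  P^+=[0.1680 0.0230; 0.0230 0.3641]

K[1,0] = 0.0513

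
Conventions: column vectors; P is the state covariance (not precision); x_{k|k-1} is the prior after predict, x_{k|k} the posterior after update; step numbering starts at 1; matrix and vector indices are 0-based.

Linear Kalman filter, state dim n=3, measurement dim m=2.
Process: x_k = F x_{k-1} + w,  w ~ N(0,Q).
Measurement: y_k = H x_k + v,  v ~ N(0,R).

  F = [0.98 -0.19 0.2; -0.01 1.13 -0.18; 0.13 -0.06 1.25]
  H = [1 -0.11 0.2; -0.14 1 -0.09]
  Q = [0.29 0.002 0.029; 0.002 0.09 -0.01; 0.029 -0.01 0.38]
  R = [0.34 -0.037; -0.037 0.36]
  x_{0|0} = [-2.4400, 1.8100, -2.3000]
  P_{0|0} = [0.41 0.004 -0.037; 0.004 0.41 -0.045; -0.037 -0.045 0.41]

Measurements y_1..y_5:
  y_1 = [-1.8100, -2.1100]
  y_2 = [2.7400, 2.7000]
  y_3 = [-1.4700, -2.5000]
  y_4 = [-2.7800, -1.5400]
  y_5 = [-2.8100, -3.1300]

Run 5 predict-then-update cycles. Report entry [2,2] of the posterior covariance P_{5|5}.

P_post[2,2] = 2.0109

step 1: x^-=[-3.1951, 2.4837, -3.3008]  P^-=[0.7024 -0.1055 0.1530; -0.1055 0.6449 -0.1927; 0.1530 -0.1927 1.0237]  S=[1.1840 -0.3903; -0.3903 1.0951]  K=[0.6384 0.0288; 0.0252 0.6273; 0.2582 -0.1876]  nu=[2.3185, -5.3381]  x^+=[-1.8690, -0.8062, -1.7005]  P^+=[0.2333 0.0122 -0.0801; 0.0122 0.2257 -0.0102; -0.0801 -0.0102 0.8684]
step 2: x^-=[-2.0185, -0.5862, -2.3202]  P^-=[0.5218 -0.0548 0.1797; -0.0548 0.4099 -0.2308; 0.1797 -0.2308 1.7169]  S=[1.0296 -0.3113; -0.3113 0.8554]  K=[0.5581 0.0348; 0.0147 0.5178; 0.4356 -0.3213]  nu=[5.1581, 2.7948]  x^+=[0.9574, 0.9368, -0.9712]  P^+=[0.2122 0.0115 -0.1121; 0.0115 0.1851 -0.0263; -0.1121 -0.0263 1.3461]
step 3: x^-=[0.5660, 1.2238, -1.1458]  P^-=[0.5081 -0.0624 0.2600; -0.0624 0.3800 -0.3575; 0.2600 -0.3575 2.4549]  S=[1.0843 -0.3632; -0.3632 0.8582]  K=[0.5378 0.0448; 0.0026 0.4916; 0.5697 -0.4753]  nu=[-1.6723, -3.7477]  x^+=[-0.5011, -0.6228, -0.3172]  P^+=[0.2102 0.0133 -0.1375; 0.0133 0.1736 -0.0573; -0.1375 -0.0573 1.7125]
step 4: x^-=[-0.4362, -0.6417, -0.4242]  P^-=[0.5121 -0.0746 0.3270; -0.0746 0.3897 -0.4820; 0.3270 -0.4820 3.0236]  S=[1.1462 -0.4215; -0.4215 0.9001]  K=[0.5306 0.0532; -0.0065 0.4896; 0.6431 -0.5876]  nu=[-2.3296, -0.9976]  x^+=[-1.7253, -1.1149, -1.3361]  P^+=[0.2107 0.0153 -0.1529; 0.0153 0.1711 -0.0839; -0.1529 -0.0839 1.9203]
step 5: x^-=[-1.7462, -1.0021, -1.8276]  P^-=[0.5161 -0.0836 0.3662; -0.0836 0.4040 -0.5656; 0.3662 -0.5656 3.3474]  S=[1.1846 -0.4607; -0.4607 0.9356]  K=[0.5279 0.0582; -0.0119 0.4928; 0.6743 -0.6493]  nu=[-0.8085, -2.5369]  x^+=[-2.3206, -2.2427, -0.7256]  P^+=[0.2111 0.0166 -0.1599; 0.0166 0.1712 -0.1001; -0.1599 -0.1001 2.0109]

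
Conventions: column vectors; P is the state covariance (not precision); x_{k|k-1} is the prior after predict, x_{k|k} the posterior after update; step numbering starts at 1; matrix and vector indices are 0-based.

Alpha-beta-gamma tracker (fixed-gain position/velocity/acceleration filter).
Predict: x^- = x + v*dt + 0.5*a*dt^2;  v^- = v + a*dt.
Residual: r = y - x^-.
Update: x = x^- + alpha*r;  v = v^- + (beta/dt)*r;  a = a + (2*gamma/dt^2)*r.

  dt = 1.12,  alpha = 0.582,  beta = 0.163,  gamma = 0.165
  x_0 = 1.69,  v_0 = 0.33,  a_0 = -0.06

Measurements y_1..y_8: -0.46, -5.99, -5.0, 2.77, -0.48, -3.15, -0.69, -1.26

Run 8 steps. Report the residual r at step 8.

resid = -9.9667

step 1: x_pred=2.0220  r=-2.4820  x^+=0.5775  v^+=-0.0984  a^+=-0.7129
step 2: x_pred=0.0201  r=-6.0101  x^+=-3.4778  v^+=-1.7716  a^+=-2.2940
step 3: x_pred=-6.9008  r=1.9008  x^+=-5.7945  v^+=-4.0643  a^+=-1.7940
step 4: x_pred=-11.4717  r=14.2417  x^+=-3.1830  v^+=-4.0009  a^+=1.9526
step 5: x_pred=-6.4393  r=5.9593  x^+=-2.9710  v^+=-0.9466  a^+=3.5204
step 6: x_pred=-1.8232  r=-1.3268  x^+=-2.5954  v^+=2.8031  a^+=3.1713
step 7: x_pred=2.5331  r=-3.2231  x^+=0.6573  v^+=5.8859  a^+=2.3234
step 8: x_pred=8.7067  r=-9.9667  x^+=2.9061  v^+=7.0376  a^+=-0.2986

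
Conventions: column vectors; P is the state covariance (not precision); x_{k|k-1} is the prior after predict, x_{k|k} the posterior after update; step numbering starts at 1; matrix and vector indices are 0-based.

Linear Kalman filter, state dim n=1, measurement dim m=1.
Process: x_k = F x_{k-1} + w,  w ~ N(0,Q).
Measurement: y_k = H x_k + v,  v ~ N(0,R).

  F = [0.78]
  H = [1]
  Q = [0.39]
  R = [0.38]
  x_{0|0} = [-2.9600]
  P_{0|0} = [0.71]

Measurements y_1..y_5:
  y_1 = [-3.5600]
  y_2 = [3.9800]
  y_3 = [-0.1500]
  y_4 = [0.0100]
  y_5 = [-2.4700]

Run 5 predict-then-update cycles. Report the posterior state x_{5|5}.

step 1: x^-=[-2.3088]  P^-=[0.8220]  S=[1.2020]  K=[0.6839]  nu=[-1.2512]  x^+=[-3.1644]  P^+=[0.2599]
step 2: x^-=[-2.4683]  P^-=[0.5481]  S=[0.9281]  K=[0.5906]  nu=[6.4483]  x^+=[1.3398]  P^+=[0.2244]
step 3: x^-=[1.0451]  P^-=[0.5265]  S=[0.9065]  K=[0.5808]  nu=[-1.1951]  x^+=[0.3509]  P^+=[0.2207]
step 4: x^-=[0.2737]  P^-=[0.5243]  S=[0.9043]  K=[0.5798]  nu=[-0.2637]  x^+=[0.1208]  P^+=[0.2203]
step 5: x^-=[0.0942]  P^-=[0.5240]  S=[0.9040]  K=[0.5797]  nu=[-2.5642]  x^+=[-1.3922]  P^+=[0.2203]

x_post = [-1.3922]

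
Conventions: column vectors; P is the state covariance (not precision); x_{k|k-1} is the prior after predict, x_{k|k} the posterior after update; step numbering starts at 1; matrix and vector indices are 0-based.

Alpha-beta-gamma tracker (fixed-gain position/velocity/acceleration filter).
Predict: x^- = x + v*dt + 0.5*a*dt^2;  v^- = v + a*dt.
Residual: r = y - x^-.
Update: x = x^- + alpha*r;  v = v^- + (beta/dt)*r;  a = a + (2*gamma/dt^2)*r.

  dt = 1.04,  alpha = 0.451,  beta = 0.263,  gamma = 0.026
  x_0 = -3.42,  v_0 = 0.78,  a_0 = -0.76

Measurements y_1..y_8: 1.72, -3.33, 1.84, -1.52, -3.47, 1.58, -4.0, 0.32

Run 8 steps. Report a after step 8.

step 1: x_pred=-3.0198  r=4.7398  x^+=-0.8822  v^+=1.1882  a^+=-0.5321
step 2: x_pred=0.0658  r=-3.3958  x^+=-1.4657  v^+=-0.2239  a^+=-0.6954
step 3: x_pred=-2.0747  r=3.9147  x^+=-0.3091  v^+=0.0428  a^+=-0.5072
step 4: x_pred=-0.5389  r=-0.9811  x^+=-0.9814  v^+=-0.7328  a^+=-0.5543
step 5: x_pred=-2.0432  r=-1.4268  x^+=-2.6867  v^+=-1.6701  a^+=-0.6229
step 6: x_pred=-4.7605  r=6.3405  x^+=-1.9009  v^+=-0.7145  a^+=-0.3181
step 7: x_pred=-2.8161  r=-1.1839  x^+=-3.3500  v^+=-1.3448  a^+=-0.3750
step 8: x_pred=-4.9514  r=5.2714  x^+=-2.5740  v^+=-0.4017  a^+=-0.1216

a_post = -0.1216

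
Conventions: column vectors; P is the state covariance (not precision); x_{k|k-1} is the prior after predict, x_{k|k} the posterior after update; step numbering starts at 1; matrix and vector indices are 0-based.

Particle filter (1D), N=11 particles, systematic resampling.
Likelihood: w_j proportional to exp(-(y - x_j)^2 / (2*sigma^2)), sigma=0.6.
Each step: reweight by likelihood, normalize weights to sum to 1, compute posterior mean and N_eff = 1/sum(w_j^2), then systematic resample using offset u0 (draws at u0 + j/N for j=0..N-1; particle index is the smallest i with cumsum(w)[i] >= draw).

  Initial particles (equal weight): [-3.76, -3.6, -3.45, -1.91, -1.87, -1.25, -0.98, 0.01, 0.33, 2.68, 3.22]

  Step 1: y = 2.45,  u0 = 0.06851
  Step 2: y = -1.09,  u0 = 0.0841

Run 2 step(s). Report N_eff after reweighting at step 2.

N_eff = 7.0187

step 1: w=[0.0000, 0.0000, 0.0000, 0.0000, 0.0000, 0.0000, 0.0000, 0.0002, 0.0014, 0.6781, 0.3203]  mean=2.8491  Neff=1.7781  idx=[9, 9, 9, 9, 9, 9, 9, 10, 10, 10, 10]
step 2: w=[0.1427, 0.1427, 0.1427, 0.1427, 0.1427, 0.1427, 0.1427, 0.0003, 0.0003, 0.0003, 0.0003]  mean=2.6807  Neff=7.0187  idx=[0, 1, 1, 2, 3, 3, 4, 5, 5, 6, 6]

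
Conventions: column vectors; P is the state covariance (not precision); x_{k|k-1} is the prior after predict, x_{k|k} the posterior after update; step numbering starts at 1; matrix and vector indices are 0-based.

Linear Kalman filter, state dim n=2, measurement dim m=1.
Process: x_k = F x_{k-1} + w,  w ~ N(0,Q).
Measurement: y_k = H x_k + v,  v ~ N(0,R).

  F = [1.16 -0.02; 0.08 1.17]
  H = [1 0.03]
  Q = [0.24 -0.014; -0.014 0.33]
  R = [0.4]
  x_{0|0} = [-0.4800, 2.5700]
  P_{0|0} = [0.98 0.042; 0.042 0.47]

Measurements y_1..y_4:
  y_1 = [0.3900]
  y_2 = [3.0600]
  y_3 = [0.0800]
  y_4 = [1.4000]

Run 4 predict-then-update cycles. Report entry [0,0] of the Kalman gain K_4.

K[0,0] = 0.5845

step 1: x^-=[-0.6082, 2.9685]  P^-=[1.5569 0.1229; 0.1229 0.9875]  S=[1.9652]  K=[0.7941; 0.0776]  nu=[0.9091]  x^+=[0.1138, 3.0391]  P^+=[0.3176 0.0018; 0.0018 0.9757]
step 2: x^-=[0.0712, 3.5648]  P^-=[0.6677 -0.0050; -0.0050 1.6680]  S=[1.0689]  K=[0.6245; 0.0422]  nu=[2.8819]  x^+=[1.8709, 3.6863]  P^+=[0.2508 -0.0331; -0.0331 1.6661]
step 3: x^-=[2.0966, 4.4627]  P^-=[0.5797 -0.0746; -0.0746 2.6061]  S=[0.9775]  K=[0.5907; 0.0037]  nu=[-2.1504]  x^+=[0.8263, 4.4548]  P^+=[0.2386 -0.0767; -0.0767 2.6061]
step 4: x^-=[0.8694, 5.2782]  P^-=[0.5656 -0.1568; -0.1568 3.8846]  S=[0.9597]  K=[0.5845; -0.0420]  nu=[0.3722]  x^+=[1.0870, 5.2626]  P^+=[0.2378 -0.1333; -0.1333 3.8829]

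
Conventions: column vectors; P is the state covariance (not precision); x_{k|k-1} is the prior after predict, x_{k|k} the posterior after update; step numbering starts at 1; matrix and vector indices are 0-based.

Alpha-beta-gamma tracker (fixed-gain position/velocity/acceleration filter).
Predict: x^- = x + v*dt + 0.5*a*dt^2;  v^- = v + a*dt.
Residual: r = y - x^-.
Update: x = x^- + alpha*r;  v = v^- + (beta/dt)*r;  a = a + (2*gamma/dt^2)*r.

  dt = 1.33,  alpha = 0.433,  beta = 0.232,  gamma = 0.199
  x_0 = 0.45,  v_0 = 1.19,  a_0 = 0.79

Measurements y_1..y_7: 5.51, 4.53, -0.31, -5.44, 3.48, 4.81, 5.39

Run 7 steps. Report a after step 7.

a_post = 6.9942

step 1: x_pred=2.7314  r=2.7786  x^+=3.9345  v^+=2.7254  a^+=1.4152
step 2: x_pred=8.8110  r=-4.2810  x^+=6.9573  v^+=3.8608  a^+=0.4520
step 3: x_pred=12.4919  r=-12.8019  x^+=6.9487  v^+=2.2288  a^+=-2.4284
step 4: x_pred=7.7652  r=-13.2052  x^+=2.0473  v^+=-3.3045  a^+=-5.3996
step 5: x_pred=-7.1233  r=10.6033  x^+=-2.5321  v^+=-8.6363  a^+=-3.0139
step 6: x_pred=-16.6840  r=21.4940  x^+=-7.3771  v^+=-8.8955  a^+=1.8223
step 7: x_pred=-17.5964  r=22.9864  x^+=-7.6433  v^+=-2.4622  a^+=6.9942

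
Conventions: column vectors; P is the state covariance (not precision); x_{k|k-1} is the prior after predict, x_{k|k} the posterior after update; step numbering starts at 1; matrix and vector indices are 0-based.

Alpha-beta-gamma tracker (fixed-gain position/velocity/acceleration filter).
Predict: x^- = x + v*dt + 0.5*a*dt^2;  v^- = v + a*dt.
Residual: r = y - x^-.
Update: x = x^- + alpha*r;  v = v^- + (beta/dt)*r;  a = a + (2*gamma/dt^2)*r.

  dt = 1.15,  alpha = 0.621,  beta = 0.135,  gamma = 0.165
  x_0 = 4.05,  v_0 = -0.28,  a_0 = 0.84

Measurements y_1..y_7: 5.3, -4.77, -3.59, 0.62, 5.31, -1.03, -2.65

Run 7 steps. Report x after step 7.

x_post = -1.7819

step 1: x_pred=4.2834  r=1.0166  x^+=4.9147  v^+=0.8053  a^+=1.0937
step 2: x_pred=6.5640  r=-11.3340  x^+=-0.4744  v^+=0.7325  a^+=-1.7345
step 3: x_pred=-0.7789  r=-2.8111  x^+=-2.5246  v^+=-1.5921  a^+=-2.4359
step 4: x_pred=-5.9663  r=6.5863  x^+=-1.8762  v^+=-3.6203  a^+=-0.7925
step 5: x_pred=-6.5636  r=11.8736  x^+=0.8099  v^+=-3.1378  a^+=2.1703
step 6: x_pred=-1.3634  r=0.3334  x^+=-1.1564  v^+=-0.6028  a^+=2.2535
step 7: x_pred=-0.3594  r=-2.2906  x^+=-1.7819  v^+=1.7199  a^+=1.6819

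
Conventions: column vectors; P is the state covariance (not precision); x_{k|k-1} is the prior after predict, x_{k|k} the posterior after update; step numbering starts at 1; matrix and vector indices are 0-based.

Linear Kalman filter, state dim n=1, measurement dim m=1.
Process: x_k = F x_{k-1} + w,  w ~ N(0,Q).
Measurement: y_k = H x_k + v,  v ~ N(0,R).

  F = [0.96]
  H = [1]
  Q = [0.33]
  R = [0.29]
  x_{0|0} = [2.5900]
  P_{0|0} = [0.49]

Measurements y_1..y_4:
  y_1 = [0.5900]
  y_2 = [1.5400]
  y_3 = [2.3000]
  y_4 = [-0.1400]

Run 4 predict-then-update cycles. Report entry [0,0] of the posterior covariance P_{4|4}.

P_post[0,0] = 0.1835

step 1: x^-=[2.4864]  P^-=[0.7816]  S=[1.0716]  K=[0.7294]  nu=[-1.8964]  x^+=[1.1032]  P^+=[0.2115]
step 2: x^-=[1.0591]  P^-=[0.5249]  S=[0.8149]  K=[0.6441]  nu=[0.4809]  x^+=[1.3689]  P^+=[0.1868]
step 3: x^-=[1.3141]  P^-=[0.5022]  S=[0.7922]  K=[0.6339]  nu=[0.9859]  x^+=[1.9391]  P^+=[0.1838]
step 4: x^-=[1.8615]  P^-=[0.4994]  S=[0.7894]  K=[0.6326]  nu=[-2.0015]  x^+=[0.5953]  P^+=[0.1835]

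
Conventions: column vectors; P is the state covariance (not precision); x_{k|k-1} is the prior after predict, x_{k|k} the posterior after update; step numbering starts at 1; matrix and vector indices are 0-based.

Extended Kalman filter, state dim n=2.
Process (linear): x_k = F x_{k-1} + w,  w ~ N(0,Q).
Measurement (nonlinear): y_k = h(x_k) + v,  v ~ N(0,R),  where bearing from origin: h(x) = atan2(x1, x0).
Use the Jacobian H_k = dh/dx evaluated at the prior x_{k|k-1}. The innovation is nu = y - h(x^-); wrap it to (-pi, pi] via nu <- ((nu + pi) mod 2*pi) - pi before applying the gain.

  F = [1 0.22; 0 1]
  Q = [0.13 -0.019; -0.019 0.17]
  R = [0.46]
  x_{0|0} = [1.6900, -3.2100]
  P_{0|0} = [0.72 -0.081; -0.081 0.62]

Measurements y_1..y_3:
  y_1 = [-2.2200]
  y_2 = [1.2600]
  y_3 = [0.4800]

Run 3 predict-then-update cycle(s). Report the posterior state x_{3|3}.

step 1: x^-=[0.9838, -3.2100]  P^-=[0.8444 0.0364; 0.0364 0.7900]  H_jac=[0.2848 0.0873]  S=[0.5363]  K=[0.4543; 0.1479]  nu=[-0.9466]  x^+=[0.5538, -3.3500]  P^+=[0.7337 0.0004; 0.0004 0.7783]
step 2: x^-=[-0.1832, -3.3500]  P^-=[0.9015 0.1526; 0.1526 0.9483]  H_jac=[0.2976 -0.0163]  S=[0.5386]  K=[0.4935; 0.0557]  nu=[2.8854]  x^+=[1.2408, -3.1894]  P^+=[0.7703 0.1378; 0.1378 0.9466]
step 3: x^-=[0.5391, -3.1894]  P^-=[1.0068 0.3270; 0.3270 1.1166]  H_jac=[0.3048 0.0515]  S=[0.5668]  K=[0.5712; 0.2774]  nu=[1.8833]  x^+=[1.6149, -2.6670]  P^+=[0.8219 0.2372; 0.2372 1.0730]

x_post = [1.6149, -2.6670]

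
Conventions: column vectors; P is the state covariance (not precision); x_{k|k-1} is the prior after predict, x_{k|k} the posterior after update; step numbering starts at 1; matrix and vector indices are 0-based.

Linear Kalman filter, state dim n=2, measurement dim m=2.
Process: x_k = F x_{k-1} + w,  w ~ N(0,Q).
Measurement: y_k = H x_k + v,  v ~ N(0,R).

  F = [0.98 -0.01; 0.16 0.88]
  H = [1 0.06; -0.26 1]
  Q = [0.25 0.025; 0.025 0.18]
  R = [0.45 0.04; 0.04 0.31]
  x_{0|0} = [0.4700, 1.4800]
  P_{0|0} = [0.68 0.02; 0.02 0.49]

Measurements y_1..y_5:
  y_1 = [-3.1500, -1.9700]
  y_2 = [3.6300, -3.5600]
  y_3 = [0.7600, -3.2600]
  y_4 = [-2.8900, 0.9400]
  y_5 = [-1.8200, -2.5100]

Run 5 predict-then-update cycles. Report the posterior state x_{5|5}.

x_post = [-1.2782, -1.8729]

step 1: x^-=[0.4458, 1.3776]  P^-=[0.9027 0.1445; 0.1445 0.5825]  S=[1.3722 -0.0175; -0.0175 0.8784]  K=[0.6631 -0.0895; 0.1387 0.6231]  nu=[-3.6785, -3.2317]  x^+=[-1.7041, -1.1465]  P^+=[0.2903 0.0743; 0.0743 0.2180]
step 2: x^-=[-1.6586, -1.2816]  P^-=[0.5274 0.1325; 0.1325 0.3772]  S=[0.9947 0.0560; 0.0560 0.6539]  K=[0.5412 -0.0533; 0.1271 0.5132]  nu=[5.3655, -2.7096]  x^+=[1.3899, -1.9902]  P^+=[0.2374 0.0668; 0.0668 0.1816]
step 3: x^-=[1.3820, -1.5290]  P^-=[0.4767 0.1182; 0.1182 0.3455]  S=[0.9421 0.0531; 0.0531 0.6263]  K=[0.5165 -0.0530; 0.1197 0.4925]  nu=[-0.5303, -1.3717]  x^+=[1.1809, -2.2680]  P^+=[0.2265 0.0631; 0.0631 0.1739]
step 4: x^-=[1.1799, -1.8069]  P^-=[0.4663 0.1133; 0.1133 0.3382]  S=[0.9311 0.0506; 0.0506 0.6208]  K=[0.5111 -0.0544; 0.1170 0.4878]  nu=[-3.9615, 3.0537]  x^+=[-1.0109, -0.7807]  P^+=[0.2241 0.0618; 0.0618 0.1720]
step 5: x^-=[-0.9829, -0.8488]  P^-=[0.4640 0.1119; 0.1119 0.3363]  S=[0.9287 0.0496; 0.0496 0.6195]  K=[0.5098 -0.0550; 0.1162 0.4866]  nu=[-0.7862, -1.9167]  x^+=[-1.2782, -1.8729]  P^+=[0.2235 0.0615; 0.0615 0.1715]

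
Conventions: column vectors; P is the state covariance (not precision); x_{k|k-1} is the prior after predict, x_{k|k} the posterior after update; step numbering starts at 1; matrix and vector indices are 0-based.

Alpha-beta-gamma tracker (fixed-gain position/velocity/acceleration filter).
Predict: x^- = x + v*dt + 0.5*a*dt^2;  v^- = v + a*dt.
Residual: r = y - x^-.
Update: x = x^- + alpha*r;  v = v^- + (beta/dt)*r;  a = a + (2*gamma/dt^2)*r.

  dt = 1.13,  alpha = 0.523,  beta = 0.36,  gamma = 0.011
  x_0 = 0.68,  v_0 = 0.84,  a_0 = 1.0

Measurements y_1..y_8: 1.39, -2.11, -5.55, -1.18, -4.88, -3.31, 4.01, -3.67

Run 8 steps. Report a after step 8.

step 1: x_pred=2.2676  r=-0.8776  x^+=1.8086  v^+=1.6904  a^+=0.9849
step 2: x_pred=4.3476  r=-6.4576  x^+=0.9703  v^+=0.7460  a^+=0.8736
step 3: x_pred=2.3710  r=-7.9210  x^+=-1.7717  v^+=-0.7903  a^+=0.7371
step 4: x_pred=-2.1941  r=1.0141  x^+=-1.6637  v^+=0.3657  a^+=0.7546
step 5: x_pred=-0.7686  r=-4.1114  x^+=-2.9189  v^+=-0.0914  a^+=0.6838
step 6: x_pred=-2.5855  r=-0.7245  x^+=-2.9644  v^+=0.4505  a^+=0.6713
step 7: x_pred=-2.0268  r=6.0368  x^+=1.1305  v^+=3.1323  a^+=0.7753
step 8: x_pred=5.1650  r=-8.8350  x^+=0.5443  v^+=1.1937  a^+=0.6231

a_post = 0.6231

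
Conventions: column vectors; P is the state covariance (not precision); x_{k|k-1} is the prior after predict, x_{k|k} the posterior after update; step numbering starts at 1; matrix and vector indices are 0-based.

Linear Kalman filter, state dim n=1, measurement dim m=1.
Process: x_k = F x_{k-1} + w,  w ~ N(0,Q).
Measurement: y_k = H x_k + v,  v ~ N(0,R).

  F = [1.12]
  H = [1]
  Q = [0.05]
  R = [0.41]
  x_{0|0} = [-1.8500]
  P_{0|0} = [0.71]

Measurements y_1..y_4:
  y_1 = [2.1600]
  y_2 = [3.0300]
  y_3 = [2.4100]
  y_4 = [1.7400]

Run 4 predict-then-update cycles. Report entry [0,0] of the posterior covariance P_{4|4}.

P_post[0,0] = 0.1628

step 1: x^-=[-2.0720]  P^-=[0.9406]  S=[1.3506]  K=[0.6964]  nu=[4.2320]  x^+=[0.8753]  P^+=[0.2855]
step 2: x^-=[0.9804]  P^-=[0.4082]  S=[0.8182]  K=[0.4989]  nu=[2.0496]  x^+=[2.0029]  P^+=[0.2045]
step 3: x^-=[2.2432]  P^-=[0.3066]  S=[0.7166]  K=[0.4278]  nu=[0.1668]  x^+=[2.3146]  P^+=[0.1754]
step 4: x^-=[2.5923]  P^-=[0.2700]  S=[0.6800]  K=[0.3971]  nu=[-0.8523]  x^+=[2.2539]  P^+=[0.1628]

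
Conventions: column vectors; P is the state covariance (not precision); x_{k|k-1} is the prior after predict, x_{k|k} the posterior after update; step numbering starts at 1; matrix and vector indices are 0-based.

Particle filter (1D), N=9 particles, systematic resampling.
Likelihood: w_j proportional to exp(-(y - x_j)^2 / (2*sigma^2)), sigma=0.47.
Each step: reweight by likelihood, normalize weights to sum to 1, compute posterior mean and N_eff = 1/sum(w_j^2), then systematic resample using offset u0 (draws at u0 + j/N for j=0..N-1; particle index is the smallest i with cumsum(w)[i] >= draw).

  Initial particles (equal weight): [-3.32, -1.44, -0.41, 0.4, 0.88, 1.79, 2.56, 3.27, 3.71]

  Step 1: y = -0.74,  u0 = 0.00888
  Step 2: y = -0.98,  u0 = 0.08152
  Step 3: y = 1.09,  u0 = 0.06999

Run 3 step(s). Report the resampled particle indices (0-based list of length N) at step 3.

step 1: w=[0.0000, 0.2827, 0.6698, 0.0452, 0.0023, 0.0000, 0.0000, 0.0000, 0.0000]  mean=-0.6616  Neff=1.8846  idx=[1, 1, 1, 2, 2, 2, 2, 2, 2]
step 2: w=[0.1308, 0.1308, 0.1308, 0.1012, 0.1012, 0.1012, 0.1012, 0.1012, 0.1012]  mean=-0.8143  Neff=8.8603  idx=[0, 1, 2, 3, 4, 5, 6, 7, 8]
step 3: w=[0.0000, 0.0000, 0.0000, 0.1667, 0.1667, 0.1667, 0.1667, 0.1667, 0.1667]  mean=-0.4100  Neff=6.0005  idx=[3, 4, 4, 5, 6, 6, 7, 8, 8]

resampled_idx = [3, 4, 4, 5, 6, 6, 7, 8, 8]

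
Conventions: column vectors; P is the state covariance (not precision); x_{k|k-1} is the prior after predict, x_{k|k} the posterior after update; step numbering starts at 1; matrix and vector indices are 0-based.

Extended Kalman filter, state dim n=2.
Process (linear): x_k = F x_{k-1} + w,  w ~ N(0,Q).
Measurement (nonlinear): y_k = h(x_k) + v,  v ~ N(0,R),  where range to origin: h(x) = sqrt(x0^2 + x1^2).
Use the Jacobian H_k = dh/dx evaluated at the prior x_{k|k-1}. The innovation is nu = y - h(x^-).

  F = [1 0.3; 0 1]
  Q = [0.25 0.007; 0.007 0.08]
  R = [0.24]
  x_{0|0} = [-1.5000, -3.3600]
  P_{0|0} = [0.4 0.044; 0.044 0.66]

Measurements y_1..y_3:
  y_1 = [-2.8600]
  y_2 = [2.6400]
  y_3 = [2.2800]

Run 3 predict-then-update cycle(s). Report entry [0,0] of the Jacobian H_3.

step 1: x^-=[-2.5080, -3.3600]  P^-=[0.7358 0.2490; 0.2490 0.7400]  H_jac=[-0.5982 -0.8014]  S=[1.2172]  K=[-0.5255; -0.6096]  nu=[-7.0528]  x^+=[1.1984, 0.9391]  P^+=[0.3996 -0.1409; -0.1409 0.2877]
step 2: x^-=[1.4801, 0.9391]  P^-=[0.5910 -0.0476; -0.0476 0.3677]  H_jac=[0.8444 0.5357]  S=[0.7239]  K=[0.6542; 0.2166]  nu=[0.8871]  x^+=[2.0604, 1.1313]  P^+=[0.2812 -0.1502; -0.1502 0.3338]
step 3: x^-=[2.3998, 1.1313]  P^-=[0.4711 -0.0431; -0.0431 0.4138]  H_jac=[0.9045 0.4264]  S=[0.6675]  K=[0.6110; 0.2060]  nu=[-0.3731]  x^+=[2.1719, 1.0544]  P^+=[0.2220 -0.1270; -0.1270 0.3854]

H_jac[0,0] = 0.9045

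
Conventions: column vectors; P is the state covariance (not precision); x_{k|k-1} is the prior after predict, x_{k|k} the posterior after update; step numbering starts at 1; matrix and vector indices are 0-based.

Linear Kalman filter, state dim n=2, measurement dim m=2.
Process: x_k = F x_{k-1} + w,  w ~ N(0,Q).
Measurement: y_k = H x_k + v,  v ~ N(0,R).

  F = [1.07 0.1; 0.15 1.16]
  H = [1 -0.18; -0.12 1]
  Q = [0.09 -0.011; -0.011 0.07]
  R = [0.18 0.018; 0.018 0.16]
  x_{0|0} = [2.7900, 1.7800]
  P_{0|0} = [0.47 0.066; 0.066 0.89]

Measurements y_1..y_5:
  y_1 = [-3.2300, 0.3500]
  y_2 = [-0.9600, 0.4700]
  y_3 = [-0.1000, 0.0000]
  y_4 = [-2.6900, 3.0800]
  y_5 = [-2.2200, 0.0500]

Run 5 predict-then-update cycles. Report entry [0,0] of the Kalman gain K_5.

K[0,0] = 0.5386

step 1: x^-=[3.1633, 2.4833]  P^-=[0.6511 0.2506; 0.2506 1.3011]  S=[0.7831 -0.0383; -0.0383 1.4104]  K=[0.7809 0.1435; 0.0651 0.9030]  nu=[-5.9463, -1.7537]  x^+=[-1.7320, 0.5124]  P^+=[0.1531 0.0554; 0.0554 0.1523]
step 2: x^-=[-1.8020, 0.3346]  P^-=[0.2787 0.1008; 0.1008 0.2977]  S=[0.4320 0.0340; 0.0340 0.4375]  K=[0.5946 0.1078; 0.0584 0.6482]  nu=[0.9022, -0.0808]  x^+=[-1.2743, 0.3349]  P^+=[0.1165 0.0419; 0.0419 0.1098]
step 3: x^-=[-1.3300, 0.1973]  P^-=[0.2335 0.0731; 0.0731 0.2350]  S=[0.3948 0.0224; 0.0224 0.3808]  K=[0.5532 0.0859; 0.0445 0.5914]  nu=[1.2655, -0.3569]  x^+=[-0.6606, 0.0426]  P^+=[0.1077 0.0366; 0.0366 0.0998]
step 4: x^-=[-0.7026, -0.0497]  P^-=[0.2222 0.0639; 0.0639 0.2195]  S=[0.3863 0.0171; 0.0171 0.3674]  K=[0.5420 0.0761; 0.0377 0.5749]  nu=[-1.9964, 3.0454]  x^+=[-1.5528, 1.6258]  P^+=[0.1051 0.0346; 0.0346 0.0968]
step 5: x^-=[-1.4989, 1.6530]  P^-=[0.2187 0.0605; 0.0605 0.2146]  S=[0.3839 0.0149; 0.0149 0.3633]  K=[0.5386 0.0722; 0.0348 0.5694]  nu=[-0.4235, -1.7829]  x^+=[-1.8557, 0.6230]  P^+=[0.1043 0.0338; 0.0338 0.0958]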